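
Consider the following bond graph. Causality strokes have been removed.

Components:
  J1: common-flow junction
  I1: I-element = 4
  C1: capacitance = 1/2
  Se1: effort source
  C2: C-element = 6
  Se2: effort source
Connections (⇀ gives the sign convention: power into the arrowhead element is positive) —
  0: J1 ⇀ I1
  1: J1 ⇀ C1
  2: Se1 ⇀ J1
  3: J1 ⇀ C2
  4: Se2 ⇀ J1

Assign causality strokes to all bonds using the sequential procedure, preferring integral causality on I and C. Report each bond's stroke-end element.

bond 0 |I1
bond 1 |J1
bond 2 |J1
bond 3 |J1
bond 4 |J1

#2 |J1  (Se1: effort source, stroke at far end)
#4 |J1  (Se2: effort source, stroke at far end)
#0 |I1  (prefer integral on I1)
#1 |J1  (J1: bond 0 brought flow, rest push out)
#3 |J1  (J1: bond 0 brought flow, rest push out)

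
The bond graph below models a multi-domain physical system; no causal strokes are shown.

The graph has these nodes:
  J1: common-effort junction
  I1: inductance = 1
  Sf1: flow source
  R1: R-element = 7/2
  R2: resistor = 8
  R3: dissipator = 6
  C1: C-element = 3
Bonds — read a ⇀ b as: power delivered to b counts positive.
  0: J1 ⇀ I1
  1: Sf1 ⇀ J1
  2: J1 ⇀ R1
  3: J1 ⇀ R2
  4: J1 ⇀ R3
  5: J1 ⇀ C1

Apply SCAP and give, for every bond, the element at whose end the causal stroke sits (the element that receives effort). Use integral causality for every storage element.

b1 |Sf1  (Sf1 fixes flow; stroke at Sf1)
b0 |I1  (I1 outputs flow p/I1)
b5 |J1  (prefer integral on C1)
b2 |R1  (J1 effort already set via bond 5)
b3 |R2  (J1 effort already set via bond 5)
b4 |R3  (J1: bond 5 brought effort, rest push out)

β0 stroke→I1
β1 stroke→Sf1
β2 stroke→R1
β3 stroke→R2
β4 stroke→R3
β5 stroke→J1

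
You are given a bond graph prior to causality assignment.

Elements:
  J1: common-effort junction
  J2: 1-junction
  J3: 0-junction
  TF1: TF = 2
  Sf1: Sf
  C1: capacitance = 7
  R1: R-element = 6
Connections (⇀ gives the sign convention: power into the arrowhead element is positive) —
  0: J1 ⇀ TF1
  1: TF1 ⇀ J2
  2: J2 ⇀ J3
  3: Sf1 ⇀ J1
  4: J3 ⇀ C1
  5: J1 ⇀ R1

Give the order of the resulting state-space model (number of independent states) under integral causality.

b3 →Sf1  (Sf1: flow source, stroke at near end)
b4 →J3  (C1 integral (e out))
b2 →J2  (common-e at J3 fixed by 4)
b1 →TF1  (only one flow-in slot at J2)
b0 →J1  (TF1 one-in-one-out from 1)
b5 →R1  (J1: bond 0 brought effort, rest push out)

1  (C1 all integral)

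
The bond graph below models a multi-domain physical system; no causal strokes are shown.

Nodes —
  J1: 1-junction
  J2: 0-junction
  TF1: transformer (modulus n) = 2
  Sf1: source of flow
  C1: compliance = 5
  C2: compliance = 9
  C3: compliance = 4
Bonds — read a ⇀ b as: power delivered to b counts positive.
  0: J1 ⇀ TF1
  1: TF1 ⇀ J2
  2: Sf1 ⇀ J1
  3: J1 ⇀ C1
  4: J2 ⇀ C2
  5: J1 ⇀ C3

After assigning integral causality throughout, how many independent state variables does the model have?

β2 |Sf1  (Sf1 fixes flow; stroke at Sf1)
β0 |J1  (1-jn J1 has f-setter on 2)
β3 |J1  (J1 flow already set via bond 2)
β5 |J1  (1-jn J1 has f-setter on 2)
β1 |TF1  (TF1 one-in-one-out from 0)
β4 |J2  (J2 needs exactly one e-in)

3  (C1, C2, C3 all integral)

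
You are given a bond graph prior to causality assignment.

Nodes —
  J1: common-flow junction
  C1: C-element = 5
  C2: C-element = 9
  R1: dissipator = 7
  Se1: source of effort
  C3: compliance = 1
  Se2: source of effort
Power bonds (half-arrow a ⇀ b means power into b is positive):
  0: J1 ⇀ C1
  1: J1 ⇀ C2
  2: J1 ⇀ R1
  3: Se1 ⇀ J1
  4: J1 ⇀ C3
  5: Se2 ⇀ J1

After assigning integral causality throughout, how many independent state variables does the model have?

3  (C1, C2, C3 all integral)

bond 3 |J1  (Se1 fixes effort; stroke away)
bond 5 |J1  (Se2 (Se) sets effort on bond)
bond 0 |J1  (C1 outputs effort q/C1)
bond 1 |J1  (C2 integral (e out))
bond 4 |J1  (C3 integral (e out))
bond 2 |R1  (only one flow-in slot at J1)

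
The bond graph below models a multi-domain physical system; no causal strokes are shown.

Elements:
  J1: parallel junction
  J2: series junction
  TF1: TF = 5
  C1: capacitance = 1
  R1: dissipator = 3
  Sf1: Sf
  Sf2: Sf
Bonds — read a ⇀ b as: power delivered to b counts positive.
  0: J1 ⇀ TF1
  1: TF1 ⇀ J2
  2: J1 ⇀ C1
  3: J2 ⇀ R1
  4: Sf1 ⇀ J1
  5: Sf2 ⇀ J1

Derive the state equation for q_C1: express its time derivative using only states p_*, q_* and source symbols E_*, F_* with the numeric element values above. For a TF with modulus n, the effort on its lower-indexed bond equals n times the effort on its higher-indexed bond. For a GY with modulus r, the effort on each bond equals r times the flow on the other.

β4 stroke→Sf1  (source Sf1 imposes f)
β5 stroke→Sf2  (Sf2 fixes flow; stroke at Sf2)
β2 stroke→J1  (C1: C, integral causality)
β0 stroke→TF1  (common-e at J1 fixed by 2)
β1 stroke→J2  (through TF1, causality passes straight; one stroke at TF1)
β3 stroke→R1  (J2 needs exactly one f-in)

dq_C1/dt = F_Sf1 + F_Sf2 - q_C1/75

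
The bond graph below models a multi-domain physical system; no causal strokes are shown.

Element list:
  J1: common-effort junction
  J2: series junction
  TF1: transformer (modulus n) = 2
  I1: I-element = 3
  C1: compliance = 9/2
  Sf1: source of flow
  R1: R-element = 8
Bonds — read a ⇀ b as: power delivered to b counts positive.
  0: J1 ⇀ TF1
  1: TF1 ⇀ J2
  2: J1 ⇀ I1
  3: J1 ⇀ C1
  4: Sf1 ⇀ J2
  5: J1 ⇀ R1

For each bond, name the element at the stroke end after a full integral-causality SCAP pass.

bond 4 stroke at Sf1  (source Sf1 imposes f)
bond 1 stroke at J2  (common-f at J2 fixed by 4)
bond 0 stroke at TF1  (TF1: transformer flips bond 1)
bond 2 stroke at I1  (I1: I, integral causality)
bond 3 stroke at J1  (C1 integral (e out))
bond 5 stroke at R1  (J1 effort already set via bond 3)

b0 stroke at TF1
b1 stroke at J2
b2 stroke at I1
b3 stroke at J1
b4 stroke at Sf1
b5 stroke at R1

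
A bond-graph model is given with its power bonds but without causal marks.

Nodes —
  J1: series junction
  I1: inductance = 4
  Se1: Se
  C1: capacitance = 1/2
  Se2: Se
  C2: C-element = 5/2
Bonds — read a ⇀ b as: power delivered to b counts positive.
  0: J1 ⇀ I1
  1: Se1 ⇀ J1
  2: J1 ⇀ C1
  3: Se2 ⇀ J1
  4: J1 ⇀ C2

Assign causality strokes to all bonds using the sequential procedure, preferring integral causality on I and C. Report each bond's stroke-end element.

#0 stroke→I1
#1 stroke→J1
#2 stroke→J1
#3 stroke→J1
#4 stroke→J1

#1 →J1  (Se1 (Se) sets effort on bond)
#3 →J1  (Se2: effort source, stroke at far end)
#0 →I1  (I1 integral (f out))
#2 →J1  (common-f at J1 fixed by 0)
#4 →J1  (common-f at J1 fixed by 0)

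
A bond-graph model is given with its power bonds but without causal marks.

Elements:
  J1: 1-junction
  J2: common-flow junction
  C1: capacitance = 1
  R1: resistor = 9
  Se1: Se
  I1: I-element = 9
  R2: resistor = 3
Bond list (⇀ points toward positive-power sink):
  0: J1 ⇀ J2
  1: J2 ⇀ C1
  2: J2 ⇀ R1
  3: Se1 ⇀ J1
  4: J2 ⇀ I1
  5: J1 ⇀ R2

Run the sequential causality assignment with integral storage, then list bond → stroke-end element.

#3 stroke→J1  (Se1 fixes effort; stroke away)
#1 stroke→J2  (C1 outputs effort q/C1)
#4 stroke→I1  (prefer integral on I1)
#0 stroke→J2  (1-jn J2 has f-setter on 4)
#2 stroke→J2  (J2 flow already set via bond 4)
#5 stroke→J1  (J1 flow already set via bond 0)

bond 0 →J2
bond 1 →J2
bond 2 →J2
bond 3 →J1
bond 4 →I1
bond 5 →J1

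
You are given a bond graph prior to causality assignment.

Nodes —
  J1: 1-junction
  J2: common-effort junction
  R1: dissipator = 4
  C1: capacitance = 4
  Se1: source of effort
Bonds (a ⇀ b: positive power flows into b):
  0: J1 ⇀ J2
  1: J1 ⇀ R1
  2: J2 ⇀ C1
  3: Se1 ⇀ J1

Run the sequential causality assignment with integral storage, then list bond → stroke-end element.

#3 |J1  (source Se1 imposes e)
#2 |J2  (C1 outputs effort q/C1)
#0 |J1  (common-e at J2 fixed by 2)
#1 |R1  (only one flow-in slot at J1)

b0 stroke at J1
b1 stroke at R1
b2 stroke at J2
b3 stroke at J1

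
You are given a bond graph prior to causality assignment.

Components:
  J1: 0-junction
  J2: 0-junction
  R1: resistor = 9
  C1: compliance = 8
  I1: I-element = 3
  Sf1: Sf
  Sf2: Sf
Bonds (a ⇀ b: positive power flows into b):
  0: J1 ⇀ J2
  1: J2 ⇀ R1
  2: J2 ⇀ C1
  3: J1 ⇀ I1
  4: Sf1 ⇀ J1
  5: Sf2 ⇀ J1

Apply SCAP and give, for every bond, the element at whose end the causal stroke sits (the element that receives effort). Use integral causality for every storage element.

bond 0 |J1
bond 1 |R1
bond 2 |J2
bond 3 |I1
bond 4 |Sf1
bond 5 |Sf2

b4 stroke at Sf1  (Sf1 fixes flow; stroke at Sf1)
b5 stroke at Sf2  (Sf2 (Sf) sets flow on bond)
b2 stroke at J2  (C1 outputs effort q/C1)
b0 stroke at J1  (0-jn J2 has e-setter on 2)
b1 stroke at R1  (J2 effort already set via bond 2)
b3 stroke at I1  (J1: bond 0 brought effort, rest push out)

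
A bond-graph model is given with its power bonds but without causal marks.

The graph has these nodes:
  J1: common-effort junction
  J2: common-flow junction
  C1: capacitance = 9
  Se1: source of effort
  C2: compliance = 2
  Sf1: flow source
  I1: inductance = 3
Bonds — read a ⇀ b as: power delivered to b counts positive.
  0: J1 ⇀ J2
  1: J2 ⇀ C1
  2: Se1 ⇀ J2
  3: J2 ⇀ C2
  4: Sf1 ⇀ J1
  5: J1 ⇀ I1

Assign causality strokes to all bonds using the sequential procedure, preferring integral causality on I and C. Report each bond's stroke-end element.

b2 stroke at J2  (Se1 fixes effort; stroke away)
b4 stroke at Sf1  (Sf1 (Sf) sets flow on bond)
b1 stroke at J2  (prefer integral on C1)
b3 stroke at J2  (C2 integral (e out))
b0 stroke at J1  (J2 needs exactly one f-in)
b5 stroke at I1  (0-jn J1 has e-setter on 0)

b0 |J1
b1 |J2
b2 |J2
b3 |J2
b4 |Sf1
b5 |I1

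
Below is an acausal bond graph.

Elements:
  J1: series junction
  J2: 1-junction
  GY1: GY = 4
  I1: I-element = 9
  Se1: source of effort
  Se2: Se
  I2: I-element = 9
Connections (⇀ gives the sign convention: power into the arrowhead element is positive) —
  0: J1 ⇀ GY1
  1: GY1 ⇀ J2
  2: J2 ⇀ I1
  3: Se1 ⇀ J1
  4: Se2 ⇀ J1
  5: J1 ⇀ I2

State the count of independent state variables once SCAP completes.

bond 3 →J1  (Se1 fixes effort; stroke away)
bond 4 →J1  (Se2: effort source, stroke at far end)
bond 2 →I1  (prefer integral on I1)
bond 1 →J2  (J2 flow already set via bond 2)
bond 0 →J1  (through GY1, causality inverts; strokes same side of GY1)
bond 5 →I2  (J1 needs exactly one f-in)

2  (I1, I2 all integral)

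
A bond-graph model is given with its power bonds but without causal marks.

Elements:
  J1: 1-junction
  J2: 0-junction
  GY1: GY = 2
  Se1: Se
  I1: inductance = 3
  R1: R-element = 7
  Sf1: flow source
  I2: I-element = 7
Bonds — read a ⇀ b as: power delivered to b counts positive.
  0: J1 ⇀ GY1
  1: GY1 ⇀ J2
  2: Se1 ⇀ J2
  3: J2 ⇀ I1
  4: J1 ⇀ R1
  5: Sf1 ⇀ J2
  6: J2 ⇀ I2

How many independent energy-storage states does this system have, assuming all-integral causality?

b2 →J2  (Se1 (Se) sets effort on bond)
b5 →Sf1  (Sf1 fixes flow; stroke at Sf1)
b1 →GY1  (0-jn J2 has e-setter on 2)
b3 →I1  (common-e at J2 fixed by 2)
b6 →I2  (0-jn J2 has e-setter on 2)
b0 →GY1  (GY GY1: same side as bond 1)
b4 →J1  (J1 flow already set via bond 0)

2  (I1, I2 all integral)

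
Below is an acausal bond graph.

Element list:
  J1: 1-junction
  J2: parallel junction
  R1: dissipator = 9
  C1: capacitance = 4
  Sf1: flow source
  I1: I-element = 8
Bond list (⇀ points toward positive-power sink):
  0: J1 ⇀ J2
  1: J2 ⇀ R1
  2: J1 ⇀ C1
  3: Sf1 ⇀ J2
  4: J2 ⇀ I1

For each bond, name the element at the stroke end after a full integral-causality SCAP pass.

#3 →Sf1  (Sf1 fixes flow; stroke at Sf1)
#2 →J1  (C1 integral (e out))
#0 →J2  (only one flow-in slot at J1)
#1 →R1  (J2: bond 0 brought effort, rest push out)
#4 →I1  (common-e at J2 fixed by 0)

b0 →J2
b1 →R1
b2 →J1
b3 →Sf1
b4 →I1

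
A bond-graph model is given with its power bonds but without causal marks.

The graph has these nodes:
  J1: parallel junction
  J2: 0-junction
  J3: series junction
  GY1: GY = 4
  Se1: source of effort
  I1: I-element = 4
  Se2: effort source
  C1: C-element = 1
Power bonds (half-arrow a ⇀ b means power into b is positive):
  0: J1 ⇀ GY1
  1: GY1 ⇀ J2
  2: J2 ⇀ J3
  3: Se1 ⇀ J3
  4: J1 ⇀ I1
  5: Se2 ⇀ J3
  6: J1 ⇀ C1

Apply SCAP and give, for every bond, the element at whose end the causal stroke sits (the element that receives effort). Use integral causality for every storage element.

b3 |J3  (Se1: effort source, stroke at far end)
b5 |J3  (Se2 (Se) sets effort on bond)
b2 |J2  (only one flow-in slot at J3)
b1 |GY1  (0-jn J2 has e-setter on 2)
b0 |GY1  (through GY1, causality inverts; strokes same side of GY1)
b4 |I1  (prefer integral on I1)
b6 |J1  (J1 needs exactly one e-in)

bond 0 stroke at GY1
bond 1 stroke at GY1
bond 2 stroke at J2
bond 3 stroke at J3
bond 4 stroke at I1
bond 5 stroke at J3
bond 6 stroke at J1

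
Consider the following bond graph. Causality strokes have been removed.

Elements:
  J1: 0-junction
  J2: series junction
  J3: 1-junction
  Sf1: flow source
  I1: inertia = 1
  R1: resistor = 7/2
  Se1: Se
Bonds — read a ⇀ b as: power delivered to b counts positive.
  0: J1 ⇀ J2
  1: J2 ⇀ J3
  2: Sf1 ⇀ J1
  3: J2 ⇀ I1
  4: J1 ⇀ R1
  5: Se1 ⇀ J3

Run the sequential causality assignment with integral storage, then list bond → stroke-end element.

b0 |J2
b1 |J2
b2 |Sf1
b3 |I1
b4 |J1
b5 |J3

β2 stroke at Sf1  (Sf1 fixes flow; stroke at Sf1)
β5 stroke at J3  (source Se1 imposes e)
β1 stroke at J2  (J3: last free bond brings flow in)
β3 stroke at I1  (I1 outputs flow p/I1)
β0 stroke at J2  (1-jn J2 has f-setter on 3)
β4 stroke at J1  (J1: last free bond brings effort in)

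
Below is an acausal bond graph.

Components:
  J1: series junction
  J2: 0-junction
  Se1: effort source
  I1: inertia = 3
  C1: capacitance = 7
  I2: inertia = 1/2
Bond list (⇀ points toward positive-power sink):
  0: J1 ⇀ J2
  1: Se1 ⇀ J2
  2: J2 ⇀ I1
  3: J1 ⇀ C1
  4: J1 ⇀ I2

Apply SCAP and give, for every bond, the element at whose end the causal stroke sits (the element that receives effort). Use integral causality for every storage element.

b0 |J1
b1 |J2
b2 |I1
b3 |J1
b4 |I2

β1 stroke at J2  (source Se1 imposes e)
β0 stroke at J1  (J2: bond 1 brought effort, rest push out)
β2 stroke at I1  (common-e at J2 fixed by 1)
β3 stroke at J1  (prefer integral on C1)
β4 stroke at I2  (closing 1-jn rule on J1)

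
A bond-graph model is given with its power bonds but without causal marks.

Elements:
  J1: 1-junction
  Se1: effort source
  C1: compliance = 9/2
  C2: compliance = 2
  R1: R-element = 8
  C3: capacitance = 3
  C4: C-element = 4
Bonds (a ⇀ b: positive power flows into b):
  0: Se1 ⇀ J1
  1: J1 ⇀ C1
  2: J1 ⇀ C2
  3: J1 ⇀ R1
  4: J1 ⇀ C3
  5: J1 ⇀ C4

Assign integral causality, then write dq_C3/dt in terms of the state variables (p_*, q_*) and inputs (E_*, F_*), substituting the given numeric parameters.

bond 0 stroke→J1  (source Se1 imposes e)
bond 1 stroke→J1  (prefer integral on C1)
bond 2 stroke→J1  (C2 integral (e out))
bond 4 stroke→J1  (prefer integral on C3)
bond 5 stroke→J1  (C4 outputs effort q/C4)
bond 3 stroke→R1  (only one flow-in slot at J1)

dq_C3/dt = E_Se1/8 - q_C1/36 - q_C2/16 - q_C3/24 - q_C4/32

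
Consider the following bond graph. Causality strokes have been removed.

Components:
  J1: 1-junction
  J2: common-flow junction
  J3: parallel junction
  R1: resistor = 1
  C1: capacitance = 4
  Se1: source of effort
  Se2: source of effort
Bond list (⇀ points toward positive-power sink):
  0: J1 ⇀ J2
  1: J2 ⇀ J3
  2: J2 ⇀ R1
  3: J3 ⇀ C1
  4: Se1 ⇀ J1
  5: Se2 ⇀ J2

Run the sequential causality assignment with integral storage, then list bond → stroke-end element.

b0 stroke→J2
b1 stroke→J2
b2 stroke→R1
b3 stroke→J3
b4 stroke→J1
b5 stroke→J2

#4 |J1  (source Se1 imposes e)
#5 |J2  (Se2: effort source, stroke at far end)
#0 |J2  (closing 1-jn rule on J1)
#3 |J3  (C1: C, integral causality)
#1 |J2  (J3: bond 3 brought effort, rest push out)
#2 |R1  (closing 1-jn rule on J2)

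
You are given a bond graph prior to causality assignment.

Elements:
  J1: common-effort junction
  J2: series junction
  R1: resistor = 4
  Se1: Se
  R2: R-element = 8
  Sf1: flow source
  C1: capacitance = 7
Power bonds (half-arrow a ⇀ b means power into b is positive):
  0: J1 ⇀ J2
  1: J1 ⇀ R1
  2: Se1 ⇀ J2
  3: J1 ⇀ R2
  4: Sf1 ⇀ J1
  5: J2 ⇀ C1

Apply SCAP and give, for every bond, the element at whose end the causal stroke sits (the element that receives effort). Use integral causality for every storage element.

bond 2 →J2  (Se1 fixes effort; stroke away)
bond 4 →Sf1  (source Sf1 imposes f)
bond 5 →J2  (C1: C, integral causality)
bond 0 →J1  (J2: last free bond brings flow in)
bond 1 →R1  (0-jn J1 has e-setter on 0)
bond 3 →R2  (0-jn J1 has e-setter on 0)

β0 stroke at J1
β1 stroke at R1
β2 stroke at J2
β3 stroke at R2
β4 stroke at Sf1
β5 stroke at J2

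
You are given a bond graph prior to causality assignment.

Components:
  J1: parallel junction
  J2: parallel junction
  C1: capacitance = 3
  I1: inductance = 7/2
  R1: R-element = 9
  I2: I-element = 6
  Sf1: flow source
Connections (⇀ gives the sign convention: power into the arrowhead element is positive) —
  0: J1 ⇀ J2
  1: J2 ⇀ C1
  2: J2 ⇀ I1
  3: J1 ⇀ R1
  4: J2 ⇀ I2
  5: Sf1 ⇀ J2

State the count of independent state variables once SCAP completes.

#5 |Sf1  (source Sf1 imposes f)
#1 |J2  (C1 integral (e out))
#0 |J1  (J2 effort already set via bond 1)
#2 |I1  (J2: bond 1 brought effort, rest push out)
#4 |I2  (J2: bond 1 brought effort, rest push out)
#3 |R1  (J1: bond 0 brought effort, rest push out)

3  (C1, I1, I2 all integral)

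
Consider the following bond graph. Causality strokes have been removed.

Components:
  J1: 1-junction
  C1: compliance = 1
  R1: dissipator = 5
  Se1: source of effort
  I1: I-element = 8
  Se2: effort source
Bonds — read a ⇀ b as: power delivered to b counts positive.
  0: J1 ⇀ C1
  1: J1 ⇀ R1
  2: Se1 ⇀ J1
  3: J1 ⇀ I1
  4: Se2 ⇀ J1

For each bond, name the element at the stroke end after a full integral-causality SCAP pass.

#0 stroke→J1
#1 stroke→J1
#2 stroke→J1
#3 stroke→I1
#4 stroke→J1

#2 →J1  (Se1 (Se) sets effort on bond)
#4 →J1  (source Se2 imposes e)
#0 →J1  (C1 outputs effort q/C1)
#3 →I1  (I1: I, integral causality)
#1 →J1  (J1: bond 3 brought flow, rest push out)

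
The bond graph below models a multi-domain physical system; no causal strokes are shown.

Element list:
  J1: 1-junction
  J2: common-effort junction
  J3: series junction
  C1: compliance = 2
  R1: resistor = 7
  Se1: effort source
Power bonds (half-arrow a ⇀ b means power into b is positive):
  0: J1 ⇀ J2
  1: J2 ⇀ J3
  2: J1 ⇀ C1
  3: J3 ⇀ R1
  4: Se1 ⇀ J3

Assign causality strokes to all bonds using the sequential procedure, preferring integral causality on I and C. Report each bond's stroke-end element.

β4 |J3  (Se1: effort source, stroke at far end)
β2 |J1  (C1 integral (e out))
β0 |J2  (closing 1-jn rule on J1)
β1 |J3  (common-e at J2 fixed by 0)
β3 |R1  (J3: last free bond brings flow in)

b0 stroke at J2
b1 stroke at J3
b2 stroke at J1
b3 stroke at R1
b4 stroke at J3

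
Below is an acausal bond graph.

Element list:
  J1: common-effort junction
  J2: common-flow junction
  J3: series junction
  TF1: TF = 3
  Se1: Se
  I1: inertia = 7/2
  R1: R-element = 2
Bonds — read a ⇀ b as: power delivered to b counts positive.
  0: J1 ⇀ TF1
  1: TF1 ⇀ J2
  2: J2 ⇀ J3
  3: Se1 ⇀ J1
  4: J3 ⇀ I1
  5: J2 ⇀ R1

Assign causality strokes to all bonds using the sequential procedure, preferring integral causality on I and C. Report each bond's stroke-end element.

β0 |TF1
β1 |J2
β2 |J3
β3 |J1
β4 |I1
β5 |J2

b3 stroke at J1  (Se1 (Se) sets effort on bond)
b0 stroke at TF1  (J1 effort already set via bond 3)
b1 stroke at J2  (through TF1, causality passes straight; one stroke at TF1)
b4 stroke at I1  (I1 outputs flow p/I1)
b2 stroke at J3  (1-jn J3 has f-setter on 4)
b5 stroke at J2  (1-jn J2 has f-setter on 2)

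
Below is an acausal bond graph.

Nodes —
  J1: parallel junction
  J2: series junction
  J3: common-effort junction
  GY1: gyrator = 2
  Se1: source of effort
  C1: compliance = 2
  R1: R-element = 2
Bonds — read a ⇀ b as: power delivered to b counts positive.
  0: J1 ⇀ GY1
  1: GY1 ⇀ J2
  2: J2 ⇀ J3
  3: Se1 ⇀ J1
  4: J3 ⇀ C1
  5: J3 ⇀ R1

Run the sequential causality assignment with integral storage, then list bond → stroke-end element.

bond 0 stroke at GY1
bond 1 stroke at GY1
bond 2 stroke at J2
bond 3 stroke at J1
bond 4 stroke at J3
bond 5 stroke at R1

bond 3 →J1  (Se1: effort source, stroke at far end)
bond 0 →GY1  (J1 effort already set via bond 3)
bond 1 →GY1  (GY1 both-in/both-out from 0)
bond 2 →J2  (common-f at J2 fixed by 1)
bond 4 →J3  (prefer integral on C1)
bond 5 →R1  (J3 effort already set via bond 4)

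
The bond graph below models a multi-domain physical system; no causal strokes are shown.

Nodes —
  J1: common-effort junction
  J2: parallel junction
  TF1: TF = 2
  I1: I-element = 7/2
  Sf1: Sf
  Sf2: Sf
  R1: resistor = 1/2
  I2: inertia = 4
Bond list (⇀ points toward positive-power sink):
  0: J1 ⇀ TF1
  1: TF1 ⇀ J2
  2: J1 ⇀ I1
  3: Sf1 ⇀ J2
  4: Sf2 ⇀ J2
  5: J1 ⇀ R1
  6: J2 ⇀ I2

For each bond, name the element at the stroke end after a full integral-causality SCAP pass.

#3 stroke at Sf1  (Sf1 fixes flow; stroke at Sf1)
#4 stroke at Sf2  (source Sf2 imposes f)
#2 stroke at I1  (I1: I, integral causality)
#6 stroke at I2  (I2 integral (f out))
#1 stroke at J2  (only one effort-in slot at J2)
#0 stroke at TF1  (through TF1, causality passes straight; one stroke at TF1)
#5 stroke at J1  (J1 needs exactly one e-in)

b0 |TF1
b1 |J2
b2 |I1
b3 |Sf1
b4 |Sf2
b5 |J1
b6 |I2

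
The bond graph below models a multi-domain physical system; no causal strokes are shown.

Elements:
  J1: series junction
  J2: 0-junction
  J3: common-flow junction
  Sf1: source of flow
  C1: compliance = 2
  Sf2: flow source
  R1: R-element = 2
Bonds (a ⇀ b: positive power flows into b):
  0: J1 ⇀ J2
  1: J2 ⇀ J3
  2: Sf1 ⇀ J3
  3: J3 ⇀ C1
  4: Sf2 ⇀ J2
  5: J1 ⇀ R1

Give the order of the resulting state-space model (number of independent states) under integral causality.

1  (C1 all integral)

bond 2 →Sf1  (Sf1 fixes flow; stroke at Sf1)
bond 4 →Sf2  (Sf2 (Sf) sets flow on bond)
bond 1 →J3  (common-f at J3 fixed by 2)
bond 3 →J3  (J3 flow already set via bond 2)
bond 0 →J2  (closing 0-jn rule on J2)
bond 5 →J1  (common-f at J1 fixed by 0)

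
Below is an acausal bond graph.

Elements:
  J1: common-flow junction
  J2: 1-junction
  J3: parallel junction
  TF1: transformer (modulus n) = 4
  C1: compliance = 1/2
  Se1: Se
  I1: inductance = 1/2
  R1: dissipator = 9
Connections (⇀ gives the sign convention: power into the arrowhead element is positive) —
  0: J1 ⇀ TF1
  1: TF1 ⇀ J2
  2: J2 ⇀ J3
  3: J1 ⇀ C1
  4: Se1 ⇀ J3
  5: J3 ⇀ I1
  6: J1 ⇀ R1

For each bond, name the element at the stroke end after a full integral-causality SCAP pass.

β4 |J3  (Se1: effort source, stroke at far end)
β2 |J2  (0-jn J3 has e-setter on 4)
β5 |I1  (J3 effort already set via bond 4)
β1 |TF1  (J2: last free bond brings flow in)
β0 |J1  (TF TF1: opposite of bond 1)
β3 |J1  (C1 integral (e out))
β6 |R1  (J1 needs exactly one f-in)

bond 0 stroke at J1
bond 1 stroke at TF1
bond 2 stroke at J2
bond 3 stroke at J1
bond 4 stroke at J3
bond 5 stroke at I1
bond 6 stroke at R1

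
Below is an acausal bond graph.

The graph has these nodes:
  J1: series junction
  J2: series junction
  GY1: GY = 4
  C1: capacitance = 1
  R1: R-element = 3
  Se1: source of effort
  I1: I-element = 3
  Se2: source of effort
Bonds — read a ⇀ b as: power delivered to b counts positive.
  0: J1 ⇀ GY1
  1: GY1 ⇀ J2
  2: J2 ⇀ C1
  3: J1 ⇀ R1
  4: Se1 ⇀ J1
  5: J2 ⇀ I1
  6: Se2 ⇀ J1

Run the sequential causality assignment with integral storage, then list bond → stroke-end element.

b0 stroke→J1
b1 stroke→J2
b2 stroke→J2
b3 stroke→R1
b4 stroke→J1
b5 stroke→I1
b6 stroke→J1

β4 |J1  (Se1 (Se) sets effort on bond)
β6 |J1  (Se2: effort source, stroke at far end)
β2 |J2  (C1 integral (e out))
β5 |I1  (I1 integral (f out))
β1 |J2  (1-jn J2 has f-setter on 5)
β0 |J1  (GY1: gyrator matches bond 1)
β3 |R1  (J1 needs exactly one f-in)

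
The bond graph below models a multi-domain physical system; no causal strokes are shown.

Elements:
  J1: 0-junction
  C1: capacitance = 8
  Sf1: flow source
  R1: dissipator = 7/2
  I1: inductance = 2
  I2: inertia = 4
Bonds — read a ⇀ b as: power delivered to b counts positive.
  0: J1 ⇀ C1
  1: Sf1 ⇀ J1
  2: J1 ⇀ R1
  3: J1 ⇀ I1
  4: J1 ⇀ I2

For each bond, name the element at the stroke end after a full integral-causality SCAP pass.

bond 1 |Sf1  (Sf1: flow source, stroke at near end)
bond 0 |J1  (C1: C, integral causality)
bond 2 |R1  (J1: bond 0 brought effort, rest push out)
bond 3 |I1  (0-jn J1 has e-setter on 0)
bond 4 |I2  (J1: bond 0 brought effort, rest push out)

#0 →J1
#1 →Sf1
#2 →R1
#3 →I1
#4 →I2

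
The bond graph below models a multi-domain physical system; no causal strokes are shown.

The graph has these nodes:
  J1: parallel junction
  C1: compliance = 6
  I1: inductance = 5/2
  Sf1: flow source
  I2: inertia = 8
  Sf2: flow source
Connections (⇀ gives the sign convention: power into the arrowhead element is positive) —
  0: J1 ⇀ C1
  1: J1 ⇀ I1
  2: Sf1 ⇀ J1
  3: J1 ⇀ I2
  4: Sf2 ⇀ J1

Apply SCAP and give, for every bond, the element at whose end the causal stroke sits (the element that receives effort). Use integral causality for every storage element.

#2 stroke→Sf1  (Sf1 fixes flow; stroke at Sf1)
#4 stroke→Sf2  (Sf2 (Sf) sets flow on bond)
#0 stroke→J1  (prefer integral on C1)
#1 stroke→I1  (common-e at J1 fixed by 0)
#3 stroke→I2  (common-e at J1 fixed by 0)

#0 →J1
#1 →I1
#2 →Sf1
#3 →I2
#4 →Sf2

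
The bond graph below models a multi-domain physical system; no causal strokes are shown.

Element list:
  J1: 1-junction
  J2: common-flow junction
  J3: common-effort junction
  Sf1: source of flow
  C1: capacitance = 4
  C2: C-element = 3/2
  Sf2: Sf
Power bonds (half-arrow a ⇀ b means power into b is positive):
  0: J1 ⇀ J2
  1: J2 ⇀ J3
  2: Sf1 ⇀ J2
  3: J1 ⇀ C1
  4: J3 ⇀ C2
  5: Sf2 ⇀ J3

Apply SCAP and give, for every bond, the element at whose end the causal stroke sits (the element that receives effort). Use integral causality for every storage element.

b2 stroke→Sf1  (Sf1: flow source, stroke at near end)
b5 stroke→Sf2  (source Sf2 imposes f)
b0 stroke→J2  (1-jn J2 has f-setter on 2)
b1 stroke→J2  (1-jn J2 has f-setter on 2)
b4 stroke→J3  (only one effort-in slot at J3)
b3 stroke→J1  (J1 flow already set via bond 0)

β0 |J2
β1 |J2
β2 |Sf1
β3 |J1
β4 |J3
β5 |Sf2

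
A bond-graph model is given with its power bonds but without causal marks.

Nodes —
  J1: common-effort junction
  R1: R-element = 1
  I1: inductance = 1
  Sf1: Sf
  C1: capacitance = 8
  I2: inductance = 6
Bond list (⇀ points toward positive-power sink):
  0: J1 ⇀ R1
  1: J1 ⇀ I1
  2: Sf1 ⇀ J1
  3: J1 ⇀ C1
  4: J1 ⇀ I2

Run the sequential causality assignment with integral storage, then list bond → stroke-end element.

#2 stroke at Sf1  (source Sf1 imposes f)
#1 stroke at I1  (prefer integral on I1)
#3 stroke at J1  (C1 integral (e out))
#0 stroke at R1  (0-jn J1 has e-setter on 3)
#4 stroke at I2  (J1: bond 3 brought effort, rest push out)

β0 |R1
β1 |I1
β2 |Sf1
β3 |J1
β4 |I2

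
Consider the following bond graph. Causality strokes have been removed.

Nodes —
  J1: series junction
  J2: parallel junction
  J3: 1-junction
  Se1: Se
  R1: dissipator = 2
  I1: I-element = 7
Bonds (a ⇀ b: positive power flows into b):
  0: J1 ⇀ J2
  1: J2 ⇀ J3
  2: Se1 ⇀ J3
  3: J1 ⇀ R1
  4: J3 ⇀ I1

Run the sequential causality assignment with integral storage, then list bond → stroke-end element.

#0 →J2
#1 →J3
#2 →J3
#3 →J1
#4 →I1

β2 stroke→J3  (Se1 fixes effort; stroke away)
β4 stroke→I1  (I1 outputs flow p/I1)
β1 stroke→J3  (common-f at J3 fixed by 4)
β0 stroke→J2  (only one effort-in slot at J2)
β3 stroke→J1  (common-f at J1 fixed by 0)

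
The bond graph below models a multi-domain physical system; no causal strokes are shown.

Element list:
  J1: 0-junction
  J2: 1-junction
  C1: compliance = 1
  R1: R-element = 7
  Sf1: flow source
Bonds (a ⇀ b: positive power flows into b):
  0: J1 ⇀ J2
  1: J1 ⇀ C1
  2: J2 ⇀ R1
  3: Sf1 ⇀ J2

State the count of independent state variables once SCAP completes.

1  (C1 all integral)

β3 →Sf1  (Sf1: flow source, stroke at near end)
β0 →J2  (J2: bond 3 brought flow, rest push out)
β2 →J2  (J2: bond 3 brought flow, rest push out)
β1 →J1  (J1: last free bond brings effort in)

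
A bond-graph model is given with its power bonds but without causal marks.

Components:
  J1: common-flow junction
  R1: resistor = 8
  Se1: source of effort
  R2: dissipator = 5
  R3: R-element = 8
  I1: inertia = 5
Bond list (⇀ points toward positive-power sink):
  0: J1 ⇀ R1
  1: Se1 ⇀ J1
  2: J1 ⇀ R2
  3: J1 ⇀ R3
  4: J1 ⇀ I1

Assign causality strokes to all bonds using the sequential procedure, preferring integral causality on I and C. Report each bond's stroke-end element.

b0 →J1
b1 →J1
b2 →J1
b3 →J1
b4 →I1

bond 1 stroke at J1  (Se1 (Se) sets effort on bond)
bond 4 stroke at I1  (prefer integral on I1)
bond 0 stroke at J1  (common-f at J1 fixed by 4)
bond 2 stroke at J1  (common-f at J1 fixed by 4)
bond 3 stroke at J1  (J1 flow already set via bond 4)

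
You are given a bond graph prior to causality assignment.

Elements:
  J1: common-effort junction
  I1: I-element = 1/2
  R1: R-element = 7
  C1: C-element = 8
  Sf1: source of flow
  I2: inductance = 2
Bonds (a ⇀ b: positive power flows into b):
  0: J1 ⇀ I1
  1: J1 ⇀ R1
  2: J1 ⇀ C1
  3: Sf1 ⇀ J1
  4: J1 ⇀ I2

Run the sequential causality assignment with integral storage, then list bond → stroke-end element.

b0 stroke→I1
b1 stroke→R1
b2 stroke→J1
b3 stroke→Sf1
b4 stroke→I2

bond 3 stroke at Sf1  (Sf1 (Sf) sets flow on bond)
bond 0 stroke at I1  (I1 outputs flow p/I1)
bond 2 stroke at J1  (C1 integral (e out))
bond 1 stroke at R1  (common-e at J1 fixed by 2)
bond 4 stroke at I2  (0-jn J1 has e-setter on 2)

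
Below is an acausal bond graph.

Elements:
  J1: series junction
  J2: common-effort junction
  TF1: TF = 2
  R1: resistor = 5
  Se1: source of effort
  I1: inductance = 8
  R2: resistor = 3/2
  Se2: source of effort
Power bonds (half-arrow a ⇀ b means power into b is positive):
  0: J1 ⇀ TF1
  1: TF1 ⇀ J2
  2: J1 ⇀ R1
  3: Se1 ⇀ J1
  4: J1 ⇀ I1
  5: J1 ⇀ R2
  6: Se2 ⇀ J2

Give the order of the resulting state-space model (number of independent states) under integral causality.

1  (I1 all integral)

bond 3 stroke→J1  (source Se1 imposes e)
bond 6 stroke→J2  (Se2 fixes effort; stroke away)
bond 1 stroke→TF1  (common-e at J2 fixed by 6)
bond 0 stroke→J1  (TF1 one-in-one-out from 1)
bond 4 stroke→I1  (I1 outputs flow p/I1)
bond 2 stroke→J1  (J1 flow already set via bond 4)
bond 5 stroke→J1  (J1 flow already set via bond 4)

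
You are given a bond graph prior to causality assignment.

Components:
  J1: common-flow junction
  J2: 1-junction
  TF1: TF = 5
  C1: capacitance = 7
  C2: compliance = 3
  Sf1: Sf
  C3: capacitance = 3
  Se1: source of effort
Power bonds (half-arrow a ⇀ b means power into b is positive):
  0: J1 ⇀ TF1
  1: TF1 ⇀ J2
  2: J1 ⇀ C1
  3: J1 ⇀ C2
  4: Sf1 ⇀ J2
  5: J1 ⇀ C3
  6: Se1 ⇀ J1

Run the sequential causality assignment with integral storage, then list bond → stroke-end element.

#4 |Sf1  (Sf1: flow source, stroke at near end)
#6 |J1  (source Se1 imposes e)
#1 |J2  (J2 flow already set via bond 4)
#0 |TF1  (TF TF1: opposite of bond 1)
#2 |J1  (common-f at J1 fixed by 0)
#3 |J1  (J1: bond 0 brought flow, rest push out)
#5 |J1  (common-f at J1 fixed by 0)

β0 stroke→TF1
β1 stroke→J2
β2 stroke→J1
β3 stroke→J1
β4 stroke→Sf1
β5 stroke→J1
β6 stroke→J1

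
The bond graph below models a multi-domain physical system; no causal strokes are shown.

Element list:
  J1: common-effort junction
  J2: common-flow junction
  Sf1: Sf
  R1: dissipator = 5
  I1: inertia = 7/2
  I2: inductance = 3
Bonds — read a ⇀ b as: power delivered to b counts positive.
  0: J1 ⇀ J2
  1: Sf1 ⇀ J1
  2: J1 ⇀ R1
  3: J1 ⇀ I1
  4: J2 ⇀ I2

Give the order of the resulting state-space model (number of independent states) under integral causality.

2  (I1, I2 all integral)

bond 1 stroke at Sf1  (Sf1 (Sf) sets flow on bond)
bond 3 stroke at I1  (I1 integral (f out))
bond 4 stroke at I2  (I2 outputs flow p/I2)
bond 0 stroke at J2  (J2: bond 4 brought flow, rest push out)
bond 2 stroke at J1  (J1: last free bond brings effort in)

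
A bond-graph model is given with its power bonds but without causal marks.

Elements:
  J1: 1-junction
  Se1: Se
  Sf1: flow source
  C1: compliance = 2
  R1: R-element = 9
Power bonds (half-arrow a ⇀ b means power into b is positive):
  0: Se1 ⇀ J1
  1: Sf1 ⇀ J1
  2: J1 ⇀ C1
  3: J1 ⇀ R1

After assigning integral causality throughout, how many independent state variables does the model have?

#0 |J1  (Se1 fixes effort; stroke away)
#1 |Sf1  (Sf1: flow source, stroke at near end)
#2 |J1  (J1: bond 1 brought flow, rest push out)
#3 |J1  (J1: bond 1 brought flow, rest push out)

1  (C1 all integral)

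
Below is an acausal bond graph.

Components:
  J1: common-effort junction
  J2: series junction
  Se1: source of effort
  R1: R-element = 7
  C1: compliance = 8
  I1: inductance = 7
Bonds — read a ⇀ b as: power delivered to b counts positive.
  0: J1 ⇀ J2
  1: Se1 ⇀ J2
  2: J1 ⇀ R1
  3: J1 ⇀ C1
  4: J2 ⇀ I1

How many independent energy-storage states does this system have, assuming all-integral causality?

2  (C1, I1 all integral)

bond 1 stroke at J2  (Se1 fixes effort; stroke away)
bond 3 stroke at J1  (prefer integral on C1)
bond 0 stroke at J2  (common-e at J1 fixed by 3)
bond 2 stroke at R1  (J1: bond 3 brought effort, rest push out)
bond 4 stroke at I1  (closing 1-jn rule on J2)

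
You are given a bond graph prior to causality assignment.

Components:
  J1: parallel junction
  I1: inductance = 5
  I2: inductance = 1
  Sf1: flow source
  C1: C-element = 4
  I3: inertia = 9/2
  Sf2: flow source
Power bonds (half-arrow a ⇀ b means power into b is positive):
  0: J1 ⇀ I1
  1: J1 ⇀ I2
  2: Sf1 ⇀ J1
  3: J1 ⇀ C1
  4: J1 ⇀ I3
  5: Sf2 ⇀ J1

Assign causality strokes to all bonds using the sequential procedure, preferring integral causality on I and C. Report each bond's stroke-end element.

β0 |I1
β1 |I2
β2 |Sf1
β3 |J1
β4 |I3
β5 |Sf2

#2 stroke at Sf1  (Sf1 (Sf) sets flow on bond)
#5 stroke at Sf2  (source Sf2 imposes f)
#0 stroke at I1  (prefer integral on I1)
#1 stroke at I2  (I2 integral (f out))
#3 stroke at J1  (C1: C, integral causality)
#4 stroke at I3  (common-e at J1 fixed by 3)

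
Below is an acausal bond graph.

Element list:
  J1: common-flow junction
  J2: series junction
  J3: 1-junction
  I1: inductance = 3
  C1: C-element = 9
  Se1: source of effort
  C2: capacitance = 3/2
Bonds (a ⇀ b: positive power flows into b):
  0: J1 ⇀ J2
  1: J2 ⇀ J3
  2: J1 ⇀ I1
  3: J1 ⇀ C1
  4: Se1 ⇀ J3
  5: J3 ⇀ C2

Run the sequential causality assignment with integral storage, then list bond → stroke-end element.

#0 stroke→J1
#1 stroke→J2
#2 stroke→I1
#3 stroke→J1
#4 stroke→J3
#5 stroke→J3

#4 stroke at J3  (Se1: effort source, stroke at far end)
#2 stroke at I1  (I1 outputs flow p/I1)
#0 stroke at J1  (common-f at J1 fixed by 2)
#3 stroke at J1  (J1: bond 2 brought flow, rest push out)
#1 stroke at J2  (common-f at J2 fixed by 0)
#5 stroke at J3  (1-jn J3 has f-setter on 1)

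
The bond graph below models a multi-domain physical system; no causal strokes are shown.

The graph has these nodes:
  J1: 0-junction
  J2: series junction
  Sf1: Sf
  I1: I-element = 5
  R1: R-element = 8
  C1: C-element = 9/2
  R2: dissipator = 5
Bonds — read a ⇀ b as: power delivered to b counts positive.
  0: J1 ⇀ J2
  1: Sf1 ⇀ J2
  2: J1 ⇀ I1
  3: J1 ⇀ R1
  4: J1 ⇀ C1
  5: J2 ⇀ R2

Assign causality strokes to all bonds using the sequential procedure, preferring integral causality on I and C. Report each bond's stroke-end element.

β1 →Sf1  (Sf1 (Sf) sets flow on bond)
β0 →J2  (common-f at J2 fixed by 1)
β5 →J2  (J2 flow already set via bond 1)
β2 →I1  (prefer integral on I1)
β4 →J1  (C1 outputs effort q/C1)
β3 →R1  (J1 effort already set via bond 4)

b0 stroke at J2
b1 stroke at Sf1
b2 stroke at I1
b3 stroke at R1
b4 stroke at J1
b5 stroke at J2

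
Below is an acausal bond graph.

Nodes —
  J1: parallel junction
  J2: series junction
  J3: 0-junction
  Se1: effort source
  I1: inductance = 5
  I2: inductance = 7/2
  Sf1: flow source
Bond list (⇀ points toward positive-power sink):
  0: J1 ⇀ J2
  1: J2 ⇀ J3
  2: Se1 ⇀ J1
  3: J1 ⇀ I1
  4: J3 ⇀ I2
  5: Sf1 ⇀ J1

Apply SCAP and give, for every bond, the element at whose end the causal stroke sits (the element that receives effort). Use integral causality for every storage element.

b0 stroke at J2
b1 stroke at J3
b2 stroke at J1
b3 stroke at I1
b4 stroke at I2
b5 stroke at Sf1

b2 stroke at J1  (Se1: effort source, stroke at far end)
b5 stroke at Sf1  (Sf1 fixes flow; stroke at Sf1)
b0 stroke at J2  (common-e at J1 fixed by 2)
b3 stroke at I1  (common-e at J1 fixed by 2)
b1 stroke at J3  (closing 1-jn rule on J2)
b4 stroke at I2  (0-jn J3 has e-setter on 1)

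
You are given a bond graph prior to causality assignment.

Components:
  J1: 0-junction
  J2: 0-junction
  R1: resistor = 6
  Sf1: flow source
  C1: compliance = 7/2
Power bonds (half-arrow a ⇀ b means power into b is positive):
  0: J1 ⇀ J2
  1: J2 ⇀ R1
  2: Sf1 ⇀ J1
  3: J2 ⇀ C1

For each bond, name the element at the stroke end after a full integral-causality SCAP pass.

b2 →Sf1  (Sf1 fixes flow; stroke at Sf1)
b0 →J1  (J1 needs exactly one e-in)
b3 →J2  (prefer integral on C1)
b1 →R1  (0-jn J2 has e-setter on 3)

bond 0 stroke at J1
bond 1 stroke at R1
bond 2 stroke at Sf1
bond 3 stroke at J2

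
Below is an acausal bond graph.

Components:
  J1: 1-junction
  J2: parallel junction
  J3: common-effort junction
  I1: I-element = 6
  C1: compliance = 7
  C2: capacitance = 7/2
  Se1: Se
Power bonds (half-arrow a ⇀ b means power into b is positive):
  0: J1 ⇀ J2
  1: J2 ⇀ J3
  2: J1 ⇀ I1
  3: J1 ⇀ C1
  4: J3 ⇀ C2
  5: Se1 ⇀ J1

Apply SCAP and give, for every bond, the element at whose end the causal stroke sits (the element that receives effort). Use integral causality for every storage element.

#0 |J1
#1 |J2
#2 |I1
#3 |J1
#4 |J3
#5 |J1

bond 5 stroke at J1  (Se1 (Se) sets effort on bond)
bond 2 stroke at I1  (prefer integral on I1)
bond 0 stroke at J1  (1-jn J1 has f-setter on 2)
bond 3 stroke at J1  (J1 flow already set via bond 2)
bond 1 stroke at J2  (only one effort-in slot at J2)
bond 4 stroke at J3  (closing 0-jn rule on J3)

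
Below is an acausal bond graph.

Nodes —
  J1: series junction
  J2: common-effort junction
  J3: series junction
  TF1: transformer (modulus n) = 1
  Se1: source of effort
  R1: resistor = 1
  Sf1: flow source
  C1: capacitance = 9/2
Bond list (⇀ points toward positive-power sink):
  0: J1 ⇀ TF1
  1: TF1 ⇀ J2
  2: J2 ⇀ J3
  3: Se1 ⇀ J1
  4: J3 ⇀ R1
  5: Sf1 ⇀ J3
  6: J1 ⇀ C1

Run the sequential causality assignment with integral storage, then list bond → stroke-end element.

β3 stroke at J1  (source Se1 imposes e)
β5 stroke at Sf1  (source Sf1 imposes f)
β2 stroke at J3  (J3: bond 5 brought flow, rest push out)
β4 stroke at J3  (common-f at J3 fixed by 5)
β1 stroke at J2  (J2: last free bond brings effort in)
β0 stroke at TF1  (TF1 one-in-one-out from 1)
β6 stroke at J1  (common-f at J1 fixed by 0)

β0 stroke at TF1
β1 stroke at J2
β2 stroke at J3
β3 stroke at J1
β4 stroke at J3
β5 stroke at Sf1
β6 stroke at J1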